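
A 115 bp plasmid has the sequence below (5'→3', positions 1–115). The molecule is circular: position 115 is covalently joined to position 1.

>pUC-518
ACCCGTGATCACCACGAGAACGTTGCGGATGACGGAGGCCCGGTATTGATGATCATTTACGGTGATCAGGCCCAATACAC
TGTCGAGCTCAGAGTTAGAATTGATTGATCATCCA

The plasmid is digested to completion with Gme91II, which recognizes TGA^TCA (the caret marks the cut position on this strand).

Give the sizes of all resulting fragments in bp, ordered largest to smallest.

44, 43, 15, 13 bp

Gme91II sites (TGATCA) start at positions 6, 50, 63, 106.
Gme91II cuts after base 3 of each site, so after positions 8, 52, 65, 108.
Circular molecule, 4 cuts → 4 fragments:
  9–52 → 44 bp
  53–65 → 13 bp
  66–108 → 43 bp
  109–115 then 1–8 → 7 + 8 = 15 bp
Sorted largest to smallest: 44, 43, 15, 13 bp.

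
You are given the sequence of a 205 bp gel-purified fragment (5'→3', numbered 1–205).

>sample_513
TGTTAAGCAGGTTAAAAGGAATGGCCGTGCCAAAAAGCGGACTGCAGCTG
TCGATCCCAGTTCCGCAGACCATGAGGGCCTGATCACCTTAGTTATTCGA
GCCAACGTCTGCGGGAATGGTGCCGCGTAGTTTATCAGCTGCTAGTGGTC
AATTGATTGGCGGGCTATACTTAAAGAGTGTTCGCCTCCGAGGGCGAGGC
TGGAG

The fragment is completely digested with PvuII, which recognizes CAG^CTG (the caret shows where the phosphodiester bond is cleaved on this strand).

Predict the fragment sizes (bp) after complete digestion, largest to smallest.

91, 67, 47 bp

PvuII sites (CAGCTG) start at positions 45, 136.
PvuII cuts after base 3 of each site, so after positions 47, 138.
Linear molecule, 2 cuts → 3 fragments:
  1–47 → 47 bp
  48–138 → 91 bp
  139–205 → 67 bp
Sorted largest to smallest: 91, 67, 47 bp.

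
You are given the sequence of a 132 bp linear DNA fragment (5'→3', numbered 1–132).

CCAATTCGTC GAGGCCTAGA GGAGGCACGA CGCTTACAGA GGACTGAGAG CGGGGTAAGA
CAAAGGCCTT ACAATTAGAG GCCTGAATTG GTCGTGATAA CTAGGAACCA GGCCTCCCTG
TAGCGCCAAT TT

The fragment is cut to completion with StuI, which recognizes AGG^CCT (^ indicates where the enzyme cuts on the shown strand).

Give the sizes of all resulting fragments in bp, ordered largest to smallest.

StuI sites (AGGCCT) start at positions 12, 64, 79, 110.
StuI cuts after base 3 of each site, so after positions 14, 66, 81, 112.
Linear molecule, 4 cuts → 5 fragments:
  1–14 → 14 bp
  15–66 → 52 bp
  67–81 → 15 bp
  82–112 → 31 bp
  113–132 → 20 bp
Sorted largest to smallest: 52, 31, 20, 15, 14 bp.

52, 31, 20, 15, 14 bp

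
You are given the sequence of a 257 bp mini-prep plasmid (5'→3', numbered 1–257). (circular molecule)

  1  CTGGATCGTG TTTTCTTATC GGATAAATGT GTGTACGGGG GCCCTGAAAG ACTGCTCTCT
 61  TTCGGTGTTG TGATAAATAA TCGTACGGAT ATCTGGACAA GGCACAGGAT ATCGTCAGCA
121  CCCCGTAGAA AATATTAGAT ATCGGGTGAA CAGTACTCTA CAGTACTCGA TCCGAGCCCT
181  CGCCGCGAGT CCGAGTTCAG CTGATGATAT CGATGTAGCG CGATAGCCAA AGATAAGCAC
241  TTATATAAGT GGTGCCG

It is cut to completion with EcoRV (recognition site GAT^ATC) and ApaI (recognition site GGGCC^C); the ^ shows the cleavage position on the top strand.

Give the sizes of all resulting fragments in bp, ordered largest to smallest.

92, 68, 47, 30, 20 bp

EcoRV sites (GATATC) start at positions 88, 108, 138, 206.
EcoRV cuts after base 3 of each site, so after positions 90, 110, 140, 208.
The ApaI site (GGGCCC) starts at position 39.
ApaI cuts after base 5 of each site (before the last base), so after position 43.
Combined cut positions: 43, 90, 110, 140, 208.
Circular molecule, 5 cuts → 5 fragments:
  44–90 → 47 bp
  91–110 → 20 bp
  111–140 → 30 bp
  141–208 → 68 bp
  209–257 then 1–43 → 49 + 43 = 92 bp
Sorted largest to smallest: 92, 68, 47, 30, 20 bp.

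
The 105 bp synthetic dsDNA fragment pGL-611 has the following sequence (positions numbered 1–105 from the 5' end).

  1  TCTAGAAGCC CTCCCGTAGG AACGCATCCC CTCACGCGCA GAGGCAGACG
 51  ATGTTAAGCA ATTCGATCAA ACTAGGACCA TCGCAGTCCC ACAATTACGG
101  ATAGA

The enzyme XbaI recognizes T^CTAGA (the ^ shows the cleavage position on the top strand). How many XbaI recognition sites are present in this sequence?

1

TCTAGA occurs starting at position 1.
XbaI cuts at 1 site.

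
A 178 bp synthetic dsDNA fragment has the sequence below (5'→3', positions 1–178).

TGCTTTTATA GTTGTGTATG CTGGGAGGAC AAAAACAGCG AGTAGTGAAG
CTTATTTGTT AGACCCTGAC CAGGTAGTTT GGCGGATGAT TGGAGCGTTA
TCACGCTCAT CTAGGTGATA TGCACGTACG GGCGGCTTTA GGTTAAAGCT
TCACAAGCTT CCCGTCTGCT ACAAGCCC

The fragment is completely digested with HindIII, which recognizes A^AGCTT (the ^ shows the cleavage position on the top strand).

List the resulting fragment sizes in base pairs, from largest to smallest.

HindIII sites (AAGCTT) start at positions 48, 146, 155.
HindIII cuts after the first base of each site, so after positions 48, 146, 155.
Linear molecule, 3 cuts → 4 fragments:
  1–48 → 48 bp
  49–146 → 98 bp
  147–155 → 9 bp
  156–178 → 23 bp
Sorted largest to smallest: 98, 48, 23, 9 bp.

98, 48, 23, 9 bp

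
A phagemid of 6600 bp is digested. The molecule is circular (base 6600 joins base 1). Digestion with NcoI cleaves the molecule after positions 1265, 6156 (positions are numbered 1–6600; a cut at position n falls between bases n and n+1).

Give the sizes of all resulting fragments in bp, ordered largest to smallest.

Circular molecule, 2 cuts → 2 fragments:
  6156 − 1265 = 4891 bp
  wrap: 6600 − 6156 + 1265 = 1709 bp
Sorted largest to smallest: 4891, 1709 bp.

4891, 1709 bp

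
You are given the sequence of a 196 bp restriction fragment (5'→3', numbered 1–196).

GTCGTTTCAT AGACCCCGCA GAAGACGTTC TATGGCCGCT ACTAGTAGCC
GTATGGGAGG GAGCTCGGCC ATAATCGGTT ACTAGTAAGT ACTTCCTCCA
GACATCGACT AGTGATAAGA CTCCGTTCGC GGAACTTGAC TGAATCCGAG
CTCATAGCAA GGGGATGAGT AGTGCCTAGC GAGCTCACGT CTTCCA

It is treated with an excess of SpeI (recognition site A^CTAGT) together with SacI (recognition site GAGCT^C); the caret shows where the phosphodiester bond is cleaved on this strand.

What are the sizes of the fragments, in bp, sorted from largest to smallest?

44, 41, 33, 27, 24, 16, 11 bp

SpeI sites (ACTAGT) start at positions 41, 81, 108.
SpeI cuts after the first base of each site, so after positions 41, 81, 108.
SacI sites (GAGCTC) start at positions 61, 148, 181.
SacI cuts after base 5 of each site (before the last base), so after positions 65, 152, 185.
Combined cut positions: 41, 65, 81, 108, 152, 185.
Linear molecule, 6 cuts → 7 fragments:
  1–41 → 41 bp
  42–65 → 24 bp
  66–81 → 16 bp
  82–108 → 27 bp
  109–152 → 44 bp
  153–185 → 33 bp
  186–196 → 11 bp
Sorted largest to smallest: 44, 41, 33, 27, 24, 16, 11 bp.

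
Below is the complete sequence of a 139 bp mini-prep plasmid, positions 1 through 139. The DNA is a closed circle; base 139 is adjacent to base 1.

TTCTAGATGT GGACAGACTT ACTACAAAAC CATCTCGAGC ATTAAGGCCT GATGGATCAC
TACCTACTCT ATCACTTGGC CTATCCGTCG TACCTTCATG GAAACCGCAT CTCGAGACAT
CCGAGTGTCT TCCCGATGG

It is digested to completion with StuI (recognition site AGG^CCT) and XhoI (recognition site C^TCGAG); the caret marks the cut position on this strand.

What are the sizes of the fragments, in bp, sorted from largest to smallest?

The StuI site (AGGCCT) starts at position 45.
StuI cuts after base 3 of each site, so after position 47.
XhoI sites (CTCGAG) start at positions 34, 111.
XhoI cuts after the first base of each site, so after positions 34, 111.
Combined cut positions: 34, 47, 111.
Circular molecule, 3 cuts → 3 fragments:
  35–47 → 13 bp
  48–111 → 64 bp
  112–139 then 1–34 → 28 + 34 = 62 bp
Sorted largest to smallest: 64, 62, 13 bp.

64, 62, 13 bp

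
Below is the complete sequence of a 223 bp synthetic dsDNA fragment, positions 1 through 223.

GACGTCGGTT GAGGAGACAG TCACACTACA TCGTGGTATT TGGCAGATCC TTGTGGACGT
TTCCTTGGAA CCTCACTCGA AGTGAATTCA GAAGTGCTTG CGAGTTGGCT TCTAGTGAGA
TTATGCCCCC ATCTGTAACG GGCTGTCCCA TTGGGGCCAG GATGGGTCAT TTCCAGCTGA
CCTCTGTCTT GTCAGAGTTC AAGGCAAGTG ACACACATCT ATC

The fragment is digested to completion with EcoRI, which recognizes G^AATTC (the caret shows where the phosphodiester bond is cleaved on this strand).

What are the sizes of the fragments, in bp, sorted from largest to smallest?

139, 84 bp

The EcoRI site (GAATTC) starts at position 84.
EcoRI cuts after the first base of each site, so after position 84.
Linear molecule, 1 cut → 2 fragments:
  1–84 → 84 bp
  85–223 → 139 bp
Sorted largest to smallest: 139, 84 bp.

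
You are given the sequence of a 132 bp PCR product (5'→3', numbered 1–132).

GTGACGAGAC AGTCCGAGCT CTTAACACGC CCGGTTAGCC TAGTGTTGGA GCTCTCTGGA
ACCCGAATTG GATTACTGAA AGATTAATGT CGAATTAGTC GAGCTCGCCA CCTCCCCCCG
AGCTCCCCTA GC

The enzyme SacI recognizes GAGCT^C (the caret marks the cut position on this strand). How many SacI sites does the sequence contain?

GAGCTC occurs starting at positions 16, 49, 101, 120.
SacI cuts at 4 sites.

4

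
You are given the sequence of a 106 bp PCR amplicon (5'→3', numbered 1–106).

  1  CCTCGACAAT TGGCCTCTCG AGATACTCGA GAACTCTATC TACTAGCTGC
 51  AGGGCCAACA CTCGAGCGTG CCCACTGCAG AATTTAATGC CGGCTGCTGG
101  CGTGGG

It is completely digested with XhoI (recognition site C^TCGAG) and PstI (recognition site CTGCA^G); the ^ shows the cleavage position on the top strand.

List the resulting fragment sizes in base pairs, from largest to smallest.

XhoI sites (CTCGAG) start at positions 17, 26, 61.
XhoI cuts after the first base of each site, so after positions 17, 26, 61.
PstI sites (CTGCAG) start at positions 47, 75.
PstI cuts after base 5 of each site (before the last base), so after positions 51, 79.
Combined cut positions: 17, 26, 51, 61, 79.
Linear molecule, 5 cuts → 6 fragments:
  1–17 → 17 bp
  18–26 → 9 bp
  27–51 → 25 bp
  52–61 → 10 bp
  62–79 → 18 bp
  80–106 → 27 bp
Sorted largest to smallest: 27, 25, 18, 17, 10, 9 bp.

27, 25, 18, 17, 10, 9 bp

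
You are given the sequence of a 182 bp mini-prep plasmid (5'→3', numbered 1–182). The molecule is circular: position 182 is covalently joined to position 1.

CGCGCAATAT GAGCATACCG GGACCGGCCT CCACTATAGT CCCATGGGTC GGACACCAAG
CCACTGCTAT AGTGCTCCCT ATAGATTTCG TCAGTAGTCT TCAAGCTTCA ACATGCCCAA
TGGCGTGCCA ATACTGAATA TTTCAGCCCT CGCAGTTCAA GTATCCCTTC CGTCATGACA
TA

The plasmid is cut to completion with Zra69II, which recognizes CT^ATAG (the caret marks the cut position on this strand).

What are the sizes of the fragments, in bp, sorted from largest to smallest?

Zra69II sites (CTATAG) start at positions 34, 67, 79.
Zra69II cuts after base 2 of each site, so after positions 35, 68, 80.
Circular molecule, 3 cuts → 3 fragments:
  36–68 → 33 bp
  69–80 → 12 bp
  81–182 then 1–35 → 102 + 35 = 137 bp
Sorted largest to smallest: 137, 33, 12 bp.

137, 33, 12 bp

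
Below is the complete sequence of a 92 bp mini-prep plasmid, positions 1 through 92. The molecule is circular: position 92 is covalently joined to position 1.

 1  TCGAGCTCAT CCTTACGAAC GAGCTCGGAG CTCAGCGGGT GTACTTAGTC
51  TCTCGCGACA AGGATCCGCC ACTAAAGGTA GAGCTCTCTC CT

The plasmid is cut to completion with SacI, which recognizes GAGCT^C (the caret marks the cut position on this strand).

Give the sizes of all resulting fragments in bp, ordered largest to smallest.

53, 18, 14, 7 bp

SacI sites (GAGCTC) start at positions 3, 21, 28, 81.
SacI cuts after base 5 of each site (before the last base), so after positions 7, 25, 32, 85.
Circular molecule, 4 cuts → 4 fragments:
  8–25 → 18 bp
  26–32 → 7 bp
  33–85 → 53 bp
  86–92 then 1–7 → 7 + 7 = 14 bp
Sorted largest to smallest: 53, 18, 14, 7 bp.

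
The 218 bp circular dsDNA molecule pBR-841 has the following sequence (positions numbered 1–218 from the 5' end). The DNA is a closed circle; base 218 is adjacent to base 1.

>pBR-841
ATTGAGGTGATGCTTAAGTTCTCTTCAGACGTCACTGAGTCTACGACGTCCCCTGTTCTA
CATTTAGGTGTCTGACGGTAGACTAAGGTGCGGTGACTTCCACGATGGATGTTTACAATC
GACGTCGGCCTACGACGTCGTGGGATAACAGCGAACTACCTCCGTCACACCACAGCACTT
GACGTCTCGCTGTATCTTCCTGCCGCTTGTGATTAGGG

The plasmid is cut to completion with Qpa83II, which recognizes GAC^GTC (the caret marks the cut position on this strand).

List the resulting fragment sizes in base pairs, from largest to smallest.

Qpa83II sites (GACGTC) start at positions 28, 45, 121, 134, 181.
Qpa83II cuts after base 3 of each site, so after positions 30, 47, 123, 136, 183.
Circular molecule, 5 cuts → 5 fragments:
  31–47 → 17 bp
  48–123 → 76 bp
  124–136 → 13 bp
  137–183 → 47 bp
  184–218 then 1–30 → 35 + 30 = 65 bp
Sorted largest to smallest: 76, 65, 47, 17, 13 bp.

76, 65, 47, 17, 13 bp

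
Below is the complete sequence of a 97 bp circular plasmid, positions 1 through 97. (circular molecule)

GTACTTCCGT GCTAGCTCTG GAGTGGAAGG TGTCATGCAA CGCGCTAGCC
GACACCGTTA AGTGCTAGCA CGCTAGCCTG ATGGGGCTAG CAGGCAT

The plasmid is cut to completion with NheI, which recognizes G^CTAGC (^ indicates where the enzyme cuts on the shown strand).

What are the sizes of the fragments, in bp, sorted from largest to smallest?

33, 22, 20, 14, 8 bp

NheI sites (GCTAGC) start at positions 11, 44, 64, 72, 86.
NheI cuts after the first base of each site, so after positions 11, 44, 64, 72, 86.
Circular molecule, 5 cuts → 5 fragments:
  12–44 → 33 bp
  45–64 → 20 bp
  65–72 → 8 bp
  73–86 → 14 bp
  87–97 then 1–11 → 11 + 11 = 22 bp
Sorted largest to smallest: 33, 22, 20, 14, 8 bp.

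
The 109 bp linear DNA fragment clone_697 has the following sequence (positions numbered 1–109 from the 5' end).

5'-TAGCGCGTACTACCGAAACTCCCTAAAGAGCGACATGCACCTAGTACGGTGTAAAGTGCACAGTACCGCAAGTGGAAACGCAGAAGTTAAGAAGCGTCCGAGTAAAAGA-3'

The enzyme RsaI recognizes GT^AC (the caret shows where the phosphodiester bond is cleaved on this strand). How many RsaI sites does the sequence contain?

GTAC occurs starting at positions 7, 44, 63.
RsaI cuts at 3 sites.

3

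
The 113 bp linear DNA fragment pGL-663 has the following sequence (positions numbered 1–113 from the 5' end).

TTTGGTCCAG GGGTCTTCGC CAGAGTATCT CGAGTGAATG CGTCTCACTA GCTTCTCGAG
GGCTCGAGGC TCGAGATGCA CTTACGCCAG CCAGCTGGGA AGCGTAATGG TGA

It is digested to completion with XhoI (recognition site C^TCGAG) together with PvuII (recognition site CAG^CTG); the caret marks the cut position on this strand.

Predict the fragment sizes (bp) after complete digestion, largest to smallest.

29, 26, 24, 19, 8, 7 bp

XhoI sites (CTCGAG) start at positions 29, 55, 63, 70.
XhoI cuts after the first base of each site, so after positions 29, 55, 63, 70.
The PvuII site (CAGCTG) starts at position 92.
PvuII cuts after base 3 of each site, so after position 94.
Combined cut positions: 29, 55, 63, 70, 94.
Linear molecule, 5 cuts → 6 fragments:
  1–29 → 29 bp
  30–55 → 26 bp
  56–63 → 8 bp
  64–70 → 7 bp
  71–94 → 24 bp
  95–113 → 19 bp
Sorted largest to smallest: 29, 26, 24, 19, 8, 7 bp.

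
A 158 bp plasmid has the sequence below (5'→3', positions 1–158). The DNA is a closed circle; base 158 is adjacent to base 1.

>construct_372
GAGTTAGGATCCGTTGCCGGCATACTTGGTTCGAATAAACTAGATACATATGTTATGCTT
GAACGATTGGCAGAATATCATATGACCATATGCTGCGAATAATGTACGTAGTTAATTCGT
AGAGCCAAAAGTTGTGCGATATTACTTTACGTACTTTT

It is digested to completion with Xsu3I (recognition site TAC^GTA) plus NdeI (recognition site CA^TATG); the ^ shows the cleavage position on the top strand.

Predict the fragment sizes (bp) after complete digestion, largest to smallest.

56, 43, 32, 19, 8 bp

Xsu3I sites (TACGTA) start at positions 105, 148.
Xsu3I cuts after base 3 of each site, so after positions 107, 150.
NdeI sites (CATATG) start at positions 47, 79, 87.
NdeI cuts after base 2 of each site, so after positions 48, 80, 88.
Combined cut positions: 48, 80, 88, 107, 150.
Circular molecule, 5 cuts → 5 fragments:
  49–80 → 32 bp
  81–88 → 8 bp
  89–107 → 19 bp
  108–150 → 43 bp
  151–158 then 1–48 → 8 + 48 = 56 bp
Sorted largest to smallest: 56, 43, 32, 19, 8 bp.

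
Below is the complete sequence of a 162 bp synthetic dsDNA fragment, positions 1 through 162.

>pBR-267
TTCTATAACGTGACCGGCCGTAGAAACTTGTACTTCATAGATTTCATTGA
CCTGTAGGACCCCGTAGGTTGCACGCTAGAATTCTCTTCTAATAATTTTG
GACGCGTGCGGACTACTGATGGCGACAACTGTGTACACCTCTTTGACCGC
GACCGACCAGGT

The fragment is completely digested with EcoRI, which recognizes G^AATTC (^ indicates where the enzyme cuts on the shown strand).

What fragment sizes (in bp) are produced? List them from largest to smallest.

The EcoRI site (GAATTC) starts at position 79.
EcoRI cuts after the first base of each site, so after position 79.
Linear molecule, 1 cut → 2 fragments:
  1–79 → 79 bp
  80–162 → 83 bp
Sorted largest to smallest: 83, 79 bp.

83, 79 bp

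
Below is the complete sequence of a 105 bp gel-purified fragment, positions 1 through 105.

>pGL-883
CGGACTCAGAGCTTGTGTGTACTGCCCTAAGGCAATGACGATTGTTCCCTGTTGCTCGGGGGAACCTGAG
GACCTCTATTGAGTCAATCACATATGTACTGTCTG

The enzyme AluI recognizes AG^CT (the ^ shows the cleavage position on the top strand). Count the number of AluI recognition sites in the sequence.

1

AGCT occurs starting at position 10.
AluI cuts at 1 site.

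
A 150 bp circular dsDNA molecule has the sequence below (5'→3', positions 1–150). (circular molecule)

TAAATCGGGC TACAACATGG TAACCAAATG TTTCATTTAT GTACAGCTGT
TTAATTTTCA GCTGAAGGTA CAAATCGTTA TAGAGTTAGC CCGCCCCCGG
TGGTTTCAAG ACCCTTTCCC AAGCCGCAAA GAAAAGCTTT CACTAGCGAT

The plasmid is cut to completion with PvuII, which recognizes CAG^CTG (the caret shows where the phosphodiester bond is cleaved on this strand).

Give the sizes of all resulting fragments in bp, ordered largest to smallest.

PvuII sites (CAGCTG) start at positions 44, 59.
PvuII cuts after base 3 of each site, so after positions 46, 61.
Circular molecule, 2 cuts → 2 fragments:
  47–61 → 15 bp
  62–150 then 1–46 → 89 + 46 = 135 bp
Sorted largest to smallest: 135, 15 bp.

135, 15 bp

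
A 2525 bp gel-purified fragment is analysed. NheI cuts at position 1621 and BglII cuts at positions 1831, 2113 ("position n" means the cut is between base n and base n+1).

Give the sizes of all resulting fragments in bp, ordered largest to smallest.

Combined cut positions (sorted): 1621, 1831, 2113.
Linear molecule, 3 cuts → 4 fragments:
  1621 − 0 = 1621 bp
  1831 − 1621 = 210 bp
  2113 − 1831 = 282 bp
  2525 − 2113 = 412 bp
Sorted largest to smallest: 1621, 412, 282, 210 bp.

1621, 412, 282, 210 bp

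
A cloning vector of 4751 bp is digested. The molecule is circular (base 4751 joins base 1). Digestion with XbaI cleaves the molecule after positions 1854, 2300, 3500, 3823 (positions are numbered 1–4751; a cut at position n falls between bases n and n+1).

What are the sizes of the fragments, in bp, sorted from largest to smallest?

Circular molecule, 4 cuts → 4 fragments:
  2300 − 1854 = 446 bp
  3500 − 2300 = 1200 bp
  3823 − 3500 = 323 bp
  wrap: 4751 − 3823 + 1854 = 2782 bp
Sorted largest to smallest: 2782, 1200, 446, 323 bp.

2782, 1200, 446, 323 bp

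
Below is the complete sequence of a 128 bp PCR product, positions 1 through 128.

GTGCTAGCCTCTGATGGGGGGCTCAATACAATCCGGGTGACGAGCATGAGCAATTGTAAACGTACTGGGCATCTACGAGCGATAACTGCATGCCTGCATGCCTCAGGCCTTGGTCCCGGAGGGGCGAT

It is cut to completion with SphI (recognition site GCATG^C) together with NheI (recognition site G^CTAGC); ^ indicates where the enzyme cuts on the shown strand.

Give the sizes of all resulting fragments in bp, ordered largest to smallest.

SphI sites (GCATGC) start at positions 88, 96.
SphI cuts after base 5 of each site (before the last base), so after positions 92, 100.
The NheI site (GCTAGC) starts at position 3.
NheI cuts after the first base of each site, so after position 3.
Combined cut positions: 3, 92, 100.
Linear molecule, 3 cuts → 4 fragments:
  1–3 → 3 bp
  4–92 → 89 bp
  93–100 → 8 bp
  101–128 → 28 bp
Sorted largest to smallest: 89, 28, 8, 3 bp.

89, 28, 8, 3 bp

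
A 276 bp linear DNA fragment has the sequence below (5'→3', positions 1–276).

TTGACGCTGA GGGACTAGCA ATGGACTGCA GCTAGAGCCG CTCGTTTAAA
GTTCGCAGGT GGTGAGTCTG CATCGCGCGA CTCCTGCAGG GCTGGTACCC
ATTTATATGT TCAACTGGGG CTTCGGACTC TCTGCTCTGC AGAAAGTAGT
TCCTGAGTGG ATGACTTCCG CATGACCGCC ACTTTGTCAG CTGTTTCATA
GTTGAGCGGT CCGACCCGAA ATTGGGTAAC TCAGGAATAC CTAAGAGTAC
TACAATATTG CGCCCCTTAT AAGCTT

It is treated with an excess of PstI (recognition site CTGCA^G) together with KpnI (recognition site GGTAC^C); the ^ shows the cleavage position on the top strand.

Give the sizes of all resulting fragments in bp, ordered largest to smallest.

135, 58, 43, 30, 10 bp

PstI sites (CTGCAG) start at positions 26, 84, 137.
PstI cuts after base 5 of each site (before the last base), so after positions 30, 88, 141.
The KpnI site (GGTACC) starts at position 94.
KpnI cuts after base 5 of each site (before the last base), so after position 98.
Combined cut positions: 30, 88, 98, 141.
Linear molecule, 4 cuts → 5 fragments:
  1–30 → 30 bp
  31–88 → 58 bp
  89–98 → 10 bp
  99–141 → 43 bp
  142–276 → 135 bp
Sorted largest to smallest: 135, 58, 43, 30, 10 bp.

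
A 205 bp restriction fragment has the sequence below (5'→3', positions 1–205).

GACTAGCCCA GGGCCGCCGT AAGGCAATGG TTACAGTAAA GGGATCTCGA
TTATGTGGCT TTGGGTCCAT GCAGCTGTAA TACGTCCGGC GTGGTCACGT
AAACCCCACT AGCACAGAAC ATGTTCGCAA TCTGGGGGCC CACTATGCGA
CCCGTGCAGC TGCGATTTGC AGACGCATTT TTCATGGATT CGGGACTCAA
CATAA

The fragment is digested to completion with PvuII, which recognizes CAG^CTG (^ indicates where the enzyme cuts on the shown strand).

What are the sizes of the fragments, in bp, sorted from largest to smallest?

85, 74, 46 bp

PvuII sites (CAGCTG) start at positions 72, 157.
PvuII cuts after base 3 of each site, so after positions 74, 159.
Linear molecule, 2 cuts → 3 fragments:
  1–74 → 74 bp
  75–159 → 85 bp
  160–205 → 46 bp
Sorted largest to smallest: 85, 74, 46 bp.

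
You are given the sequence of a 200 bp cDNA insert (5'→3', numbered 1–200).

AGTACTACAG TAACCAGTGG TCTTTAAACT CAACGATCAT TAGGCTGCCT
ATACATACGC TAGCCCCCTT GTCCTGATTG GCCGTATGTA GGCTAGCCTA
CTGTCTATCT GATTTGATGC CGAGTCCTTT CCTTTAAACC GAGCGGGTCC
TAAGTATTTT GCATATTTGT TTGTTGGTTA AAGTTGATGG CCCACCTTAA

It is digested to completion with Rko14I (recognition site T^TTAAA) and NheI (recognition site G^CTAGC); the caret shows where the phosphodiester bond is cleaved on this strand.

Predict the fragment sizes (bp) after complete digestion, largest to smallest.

67, 41, 36, 33, 23 bp

Rko14I sites (TTTAAA) start at positions 23, 133.
Rko14I cuts after the first base of each site, so after positions 23, 133.
NheI sites (GCTAGC) start at positions 59, 92.
NheI cuts after the first base of each site, so after positions 59, 92.
Combined cut positions: 23, 59, 92, 133.
Linear molecule, 4 cuts → 5 fragments:
  1–23 → 23 bp
  24–59 → 36 bp
  60–92 → 33 bp
  93–133 → 41 bp
  134–200 → 67 bp
Sorted largest to smallest: 67, 41, 36, 33, 23 bp.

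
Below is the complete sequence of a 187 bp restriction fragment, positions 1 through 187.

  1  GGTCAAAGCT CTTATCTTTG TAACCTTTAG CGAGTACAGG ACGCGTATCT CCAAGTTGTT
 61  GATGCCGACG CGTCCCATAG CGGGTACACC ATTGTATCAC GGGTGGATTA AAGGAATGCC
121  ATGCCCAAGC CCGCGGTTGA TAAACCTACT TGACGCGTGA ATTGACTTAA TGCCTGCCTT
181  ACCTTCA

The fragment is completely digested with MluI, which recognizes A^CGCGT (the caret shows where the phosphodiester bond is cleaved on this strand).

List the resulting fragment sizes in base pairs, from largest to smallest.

MluI sites (ACGCGT) start at positions 41, 68, 153.
MluI cuts after the first base of each site, so after positions 41, 68, 153.
Linear molecule, 3 cuts → 4 fragments:
  1–41 → 41 bp
  42–68 → 27 bp
  69–153 → 85 bp
  154–187 → 34 bp
Sorted largest to smallest: 85, 41, 34, 27 bp.

85, 41, 34, 27 bp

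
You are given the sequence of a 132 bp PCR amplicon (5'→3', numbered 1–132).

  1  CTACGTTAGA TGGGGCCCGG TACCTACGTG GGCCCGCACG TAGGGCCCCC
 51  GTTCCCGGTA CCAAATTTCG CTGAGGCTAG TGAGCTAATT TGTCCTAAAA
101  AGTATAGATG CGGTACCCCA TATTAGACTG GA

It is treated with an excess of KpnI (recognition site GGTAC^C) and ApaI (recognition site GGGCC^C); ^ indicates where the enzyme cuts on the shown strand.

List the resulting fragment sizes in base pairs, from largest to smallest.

55, 17, 16, 14, 13, 11, 6 bp

KpnI sites (GGTACC) start at positions 19, 57, 112.
KpnI cuts after base 5 of each site (before the last base), so after positions 23, 61, 116.
ApaI sites (GGGCCC) start at positions 13, 30, 43.
ApaI cuts after base 5 of each site (before the last base), so after positions 17, 34, 47.
Combined cut positions: 17, 23, 34, 47, 61, 116.
Linear molecule, 6 cuts → 7 fragments:
  1–17 → 17 bp
  18–23 → 6 bp
  24–34 → 11 bp
  35–47 → 13 bp
  48–61 → 14 bp
  62–116 → 55 bp
  117–132 → 16 bp
Sorted largest to smallest: 55, 17, 16, 14, 13, 11, 6 bp.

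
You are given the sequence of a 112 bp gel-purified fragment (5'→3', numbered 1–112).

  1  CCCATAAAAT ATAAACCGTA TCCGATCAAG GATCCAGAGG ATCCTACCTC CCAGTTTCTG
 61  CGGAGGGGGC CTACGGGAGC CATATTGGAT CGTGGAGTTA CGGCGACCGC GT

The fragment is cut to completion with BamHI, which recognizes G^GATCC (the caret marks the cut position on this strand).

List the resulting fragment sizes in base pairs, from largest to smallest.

73, 30, 9 bp

BamHI sites (GGATCC) start at positions 30, 39.
BamHI cuts after the first base of each site, so after positions 30, 39.
Linear molecule, 2 cuts → 3 fragments:
  1–30 → 30 bp
  31–39 → 9 bp
  40–112 → 73 bp
Sorted largest to smallest: 73, 30, 9 bp.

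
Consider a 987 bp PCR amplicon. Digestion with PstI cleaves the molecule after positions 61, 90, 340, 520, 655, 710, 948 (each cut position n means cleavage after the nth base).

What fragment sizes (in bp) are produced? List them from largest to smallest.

250, 238, 180, 135, 61, 55, 39, 29 bp

Linear molecule, 7 cuts → 8 fragments:
  61 − 0 = 61 bp
  90 − 61 = 29 bp
  340 − 90 = 250 bp
  520 − 340 = 180 bp
  655 − 520 = 135 bp
  710 − 655 = 55 bp
  948 − 710 = 238 bp
  987 − 948 = 39 bp
Sorted largest to smallest: 250, 238, 180, 135, 61, 55, 39, 29 bp.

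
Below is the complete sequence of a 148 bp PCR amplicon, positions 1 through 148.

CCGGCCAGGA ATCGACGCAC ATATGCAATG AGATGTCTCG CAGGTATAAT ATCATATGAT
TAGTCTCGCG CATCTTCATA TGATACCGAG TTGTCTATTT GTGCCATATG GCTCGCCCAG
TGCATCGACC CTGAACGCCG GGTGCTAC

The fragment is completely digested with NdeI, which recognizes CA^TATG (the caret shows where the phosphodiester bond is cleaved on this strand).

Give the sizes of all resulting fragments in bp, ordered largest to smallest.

42, 33, 28, 24, 21 bp

NdeI sites (CATATG) start at positions 20, 53, 77, 105.
NdeI cuts after base 2 of each site, so after positions 21, 54, 78, 106.
Linear molecule, 4 cuts → 5 fragments:
  1–21 → 21 bp
  22–54 → 33 bp
  55–78 → 24 bp
  79–106 → 28 bp
  107–148 → 42 bp
Sorted largest to smallest: 42, 33, 28, 24, 21 bp.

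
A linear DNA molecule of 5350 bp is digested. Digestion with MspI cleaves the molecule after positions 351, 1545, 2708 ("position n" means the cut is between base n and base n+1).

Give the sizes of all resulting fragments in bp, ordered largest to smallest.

2642, 1194, 1163, 351 bp

Linear molecule, 3 cuts → 4 fragments:
  351 − 0 = 351 bp
  1545 − 351 = 1194 bp
  2708 − 1545 = 1163 bp
  5350 − 2708 = 2642 bp
Sorted largest to smallest: 2642, 1194, 1163, 351 bp.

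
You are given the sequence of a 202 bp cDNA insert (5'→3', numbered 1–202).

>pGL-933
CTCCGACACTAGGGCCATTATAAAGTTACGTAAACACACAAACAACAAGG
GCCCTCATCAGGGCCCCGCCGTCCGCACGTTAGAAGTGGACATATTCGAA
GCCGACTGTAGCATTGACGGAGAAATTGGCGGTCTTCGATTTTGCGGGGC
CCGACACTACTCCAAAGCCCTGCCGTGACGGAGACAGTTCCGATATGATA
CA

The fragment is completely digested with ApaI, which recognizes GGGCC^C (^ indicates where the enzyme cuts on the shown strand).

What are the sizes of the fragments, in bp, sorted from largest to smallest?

86, 53, 51, 12 bp

ApaI sites (GGGCCC) start at positions 49, 61, 147.
ApaI cuts after base 5 of each site (before the last base), so after positions 53, 65, 151.
Linear molecule, 3 cuts → 4 fragments:
  1–53 → 53 bp
  54–65 → 12 bp
  66–151 → 86 bp
  152–202 → 51 bp
Sorted largest to smallest: 86, 53, 51, 12 bp.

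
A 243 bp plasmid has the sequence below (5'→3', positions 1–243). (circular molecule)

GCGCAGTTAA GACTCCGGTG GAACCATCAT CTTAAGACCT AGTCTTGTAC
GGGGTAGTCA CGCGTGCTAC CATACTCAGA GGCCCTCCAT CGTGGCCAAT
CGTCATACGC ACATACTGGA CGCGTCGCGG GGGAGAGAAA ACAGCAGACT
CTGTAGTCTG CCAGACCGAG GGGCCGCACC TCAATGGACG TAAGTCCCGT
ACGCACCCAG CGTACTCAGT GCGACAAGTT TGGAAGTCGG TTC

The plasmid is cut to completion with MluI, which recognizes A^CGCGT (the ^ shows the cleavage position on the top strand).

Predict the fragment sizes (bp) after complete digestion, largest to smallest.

183, 60 bp

MluI sites (ACGCGT) start at positions 60, 120.
MluI cuts after the first base of each site, so after positions 60, 120.
Circular molecule, 2 cuts → 2 fragments:
  61–120 → 60 bp
  121–243 then 1–60 → 123 + 60 = 183 bp
Sorted largest to smallest: 183, 60 bp.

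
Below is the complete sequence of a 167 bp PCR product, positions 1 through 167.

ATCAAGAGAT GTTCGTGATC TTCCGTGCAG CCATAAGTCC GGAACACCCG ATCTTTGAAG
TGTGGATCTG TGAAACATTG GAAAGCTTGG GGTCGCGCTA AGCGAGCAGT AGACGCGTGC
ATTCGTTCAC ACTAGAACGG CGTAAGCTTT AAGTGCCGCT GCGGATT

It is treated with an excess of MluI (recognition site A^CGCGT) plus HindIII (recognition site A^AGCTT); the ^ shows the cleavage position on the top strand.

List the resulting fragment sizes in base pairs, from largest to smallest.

83, 31, 30, 23 bp

The MluI site (ACGCGT) starts at position 113.
MluI cuts after the first base of each site, so after position 113.
HindIII sites (AAGCTT) start at positions 83, 144.
HindIII cuts after the first base of each site, so after positions 83, 144.
Combined cut positions: 83, 113, 144.
Linear molecule, 3 cuts → 4 fragments:
  1–83 → 83 bp
  84–113 → 30 bp
  114–144 → 31 bp
  145–167 → 23 bp
Sorted largest to smallest: 83, 31, 30, 23 bp.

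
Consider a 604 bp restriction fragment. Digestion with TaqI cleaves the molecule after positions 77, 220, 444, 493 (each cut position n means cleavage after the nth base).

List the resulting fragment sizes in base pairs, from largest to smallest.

Linear molecule, 4 cuts → 5 fragments:
  77 − 0 = 77 bp
  220 − 77 = 143 bp
  444 − 220 = 224 bp
  493 − 444 = 49 bp
  604 − 493 = 111 bp
Sorted largest to smallest: 224, 143, 111, 77, 49 bp.

224, 143, 111, 77, 49 bp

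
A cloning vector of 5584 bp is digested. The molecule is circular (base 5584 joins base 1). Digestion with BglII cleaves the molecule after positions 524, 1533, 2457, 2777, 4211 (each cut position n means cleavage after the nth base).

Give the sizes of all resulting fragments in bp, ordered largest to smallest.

Circular molecule, 5 cuts → 5 fragments:
  1533 − 524 = 1009 bp
  2457 − 1533 = 924 bp
  2777 − 2457 = 320 bp
  4211 − 2777 = 1434 bp
  wrap: 5584 − 4211 + 524 = 1897 bp
Sorted largest to smallest: 1897, 1434, 1009, 924, 320 bp.

1897, 1434, 1009, 924, 320 bp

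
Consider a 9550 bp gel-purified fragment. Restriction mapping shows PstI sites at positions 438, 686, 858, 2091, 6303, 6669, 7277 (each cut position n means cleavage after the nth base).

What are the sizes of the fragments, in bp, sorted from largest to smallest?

4212, 2273, 1233, 608, 438, 366, 248, 172 bp

Linear molecule, 7 cuts → 8 fragments:
  438 − 0 = 438 bp
  686 − 438 = 248 bp
  858 − 686 = 172 bp
  2091 − 858 = 1233 bp
  6303 − 2091 = 4212 bp
  6669 − 6303 = 366 bp
  7277 − 6669 = 608 bp
  9550 − 7277 = 2273 bp
Sorted largest to smallest: 4212, 2273, 1233, 608, 438, 366, 248, 172 bp.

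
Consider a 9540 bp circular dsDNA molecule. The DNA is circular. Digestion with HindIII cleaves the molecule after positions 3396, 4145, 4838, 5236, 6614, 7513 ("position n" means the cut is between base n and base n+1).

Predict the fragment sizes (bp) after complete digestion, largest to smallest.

5423, 1378, 899, 749, 693, 398 bp

Circular molecule, 6 cuts → 6 fragments:
  4145 − 3396 = 749 bp
  4838 − 4145 = 693 bp
  5236 − 4838 = 398 bp
  6614 − 5236 = 1378 bp
  7513 − 6614 = 899 bp
  wrap: 9540 − 7513 + 3396 = 5423 bp
Sorted largest to smallest: 5423, 1378, 899, 749, 693, 398 bp.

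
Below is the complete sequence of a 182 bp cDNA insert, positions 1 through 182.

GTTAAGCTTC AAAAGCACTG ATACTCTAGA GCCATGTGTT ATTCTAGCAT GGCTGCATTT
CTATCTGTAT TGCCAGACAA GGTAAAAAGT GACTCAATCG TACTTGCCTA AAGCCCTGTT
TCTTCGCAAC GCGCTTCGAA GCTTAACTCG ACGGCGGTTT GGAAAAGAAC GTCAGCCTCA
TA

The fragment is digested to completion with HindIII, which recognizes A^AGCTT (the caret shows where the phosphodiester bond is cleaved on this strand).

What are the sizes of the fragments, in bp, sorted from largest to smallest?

135, 43, 4 bp

HindIII sites (AAGCTT) start at positions 4, 139.
HindIII cuts after the first base of each site, so after positions 4, 139.
Linear molecule, 2 cuts → 3 fragments:
  1–4 → 4 bp
  5–139 → 135 bp
  140–182 → 43 bp
Sorted largest to smallest: 135, 43, 4 bp.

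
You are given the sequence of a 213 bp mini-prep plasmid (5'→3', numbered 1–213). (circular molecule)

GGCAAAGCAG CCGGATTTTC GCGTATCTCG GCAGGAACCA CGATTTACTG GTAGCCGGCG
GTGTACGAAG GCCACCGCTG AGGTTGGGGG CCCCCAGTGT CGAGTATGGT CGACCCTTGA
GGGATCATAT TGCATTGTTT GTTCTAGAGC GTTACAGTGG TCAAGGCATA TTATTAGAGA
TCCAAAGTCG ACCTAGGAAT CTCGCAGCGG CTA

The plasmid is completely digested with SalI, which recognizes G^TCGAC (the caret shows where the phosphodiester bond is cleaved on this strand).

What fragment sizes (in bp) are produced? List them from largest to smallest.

SalI sites (GTCGAC) start at positions 109, 187.
SalI cuts after the first base of each site, so after positions 109, 187.
Circular molecule, 2 cuts → 2 fragments:
  110–187 → 78 bp
  188–213 then 1–109 → 26 + 109 = 135 bp
Sorted largest to smallest: 135, 78 bp.

135, 78 bp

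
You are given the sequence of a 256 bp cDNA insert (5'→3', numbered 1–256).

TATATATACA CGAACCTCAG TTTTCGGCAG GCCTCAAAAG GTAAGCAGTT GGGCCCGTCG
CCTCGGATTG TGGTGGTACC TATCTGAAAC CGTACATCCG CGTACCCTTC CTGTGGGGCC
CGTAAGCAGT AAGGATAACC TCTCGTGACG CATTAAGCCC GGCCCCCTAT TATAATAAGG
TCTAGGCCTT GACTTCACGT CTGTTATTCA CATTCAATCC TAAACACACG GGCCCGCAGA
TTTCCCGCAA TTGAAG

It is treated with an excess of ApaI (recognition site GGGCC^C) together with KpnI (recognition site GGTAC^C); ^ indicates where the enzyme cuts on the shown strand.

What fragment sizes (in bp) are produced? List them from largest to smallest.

ApaI sites (GGGCCC) start at positions 51, 116, 230.
ApaI cuts after base 5 of each site (before the last base), so after positions 55, 120, 234.
The KpnI site (GGTACC) starts at position 75.
KpnI cuts after base 5 of each site (before the last base), so after position 79.
Combined cut positions: 55, 79, 120, 234.
Linear molecule, 4 cuts → 5 fragments:
  1–55 → 55 bp
  56–79 → 24 bp
  80–120 → 41 bp
  121–234 → 114 bp
  235–256 → 22 bp
Sorted largest to smallest: 114, 55, 41, 24, 22 bp.

114, 55, 41, 24, 22 bp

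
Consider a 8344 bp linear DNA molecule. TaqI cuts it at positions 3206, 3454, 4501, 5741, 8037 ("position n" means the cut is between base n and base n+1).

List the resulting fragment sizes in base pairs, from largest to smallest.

Linear molecule, 5 cuts → 6 fragments:
  3206 − 0 = 3206 bp
  3454 − 3206 = 248 bp
  4501 − 3454 = 1047 bp
  5741 − 4501 = 1240 bp
  8037 − 5741 = 2296 bp
  8344 − 8037 = 307 bp
Sorted largest to smallest: 3206, 2296, 1240, 1047, 307, 248 bp.

3206, 2296, 1240, 1047, 307, 248 bp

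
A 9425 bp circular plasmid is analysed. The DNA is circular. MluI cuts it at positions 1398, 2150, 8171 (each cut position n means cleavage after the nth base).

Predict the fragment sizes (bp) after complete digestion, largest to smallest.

Circular molecule, 3 cuts → 3 fragments:
  2150 − 1398 = 752 bp
  8171 − 2150 = 6021 bp
  wrap: 9425 − 8171 + 1398 = 2652 bp
Sorted largest to smallest: 6021, 2652, 752 bp.

6021, 2652, 752 bp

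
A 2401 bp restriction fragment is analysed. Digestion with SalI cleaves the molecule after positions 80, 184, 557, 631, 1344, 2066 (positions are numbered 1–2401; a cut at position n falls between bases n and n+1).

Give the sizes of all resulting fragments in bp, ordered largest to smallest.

722, 713, 373, 335, 104, 80, 74 bp

Linear molecule, 6 cuts → 7 fragments:
  80 − 0 = 80 bp
  184 − 80 = 104 bp
  557 − 184 = 373 bp
  631 − 557 = 74 bp
  1344 − 631 = 713 bp
  2066 − 1344 = 722 bp
  2401 − 2066 = 335 bp
Sorted largest to smallest: 722, 713, 373, 335, 104, 80, 74 bp.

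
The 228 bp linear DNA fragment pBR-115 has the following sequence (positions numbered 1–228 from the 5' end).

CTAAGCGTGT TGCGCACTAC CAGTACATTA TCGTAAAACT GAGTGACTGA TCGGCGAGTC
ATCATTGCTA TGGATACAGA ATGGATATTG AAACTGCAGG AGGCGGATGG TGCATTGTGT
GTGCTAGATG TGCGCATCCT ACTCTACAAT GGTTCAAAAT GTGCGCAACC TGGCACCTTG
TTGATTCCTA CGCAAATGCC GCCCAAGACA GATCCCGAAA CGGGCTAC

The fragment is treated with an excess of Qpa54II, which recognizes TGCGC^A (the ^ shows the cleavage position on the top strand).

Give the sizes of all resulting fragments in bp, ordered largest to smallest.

Qpa54II sites (TGCGCA) start at positions 11, 131, 162.
Qpa54II cuts after base 5 of each site (before the last base), so after positions 15, 135, 166.
Linear molecule, 3 cuts → 4 fragments:
  1–15 → 15 bp
  16–135 → 120 bp
  136–166 → 31 bp
  167–228 → 62 bp
Sorted largest to smallest: 120, 62, 31, 15 bp.

120, 62, 31, 15 bp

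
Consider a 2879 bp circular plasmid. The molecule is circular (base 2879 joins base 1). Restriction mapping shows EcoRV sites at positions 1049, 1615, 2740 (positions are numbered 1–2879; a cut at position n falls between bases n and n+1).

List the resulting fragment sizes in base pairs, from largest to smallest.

1188, 1125, 566 bp

Circular molecule, 3 cuts → 3 fragments:
  1615 − 1049 = 566 bp
  2740 − 1615 = 1125 bp
  wrap: 2879 − 2740 + 1049 = 1188 bp
Sorted largest to smallest: 1188, 1125, 566 bp.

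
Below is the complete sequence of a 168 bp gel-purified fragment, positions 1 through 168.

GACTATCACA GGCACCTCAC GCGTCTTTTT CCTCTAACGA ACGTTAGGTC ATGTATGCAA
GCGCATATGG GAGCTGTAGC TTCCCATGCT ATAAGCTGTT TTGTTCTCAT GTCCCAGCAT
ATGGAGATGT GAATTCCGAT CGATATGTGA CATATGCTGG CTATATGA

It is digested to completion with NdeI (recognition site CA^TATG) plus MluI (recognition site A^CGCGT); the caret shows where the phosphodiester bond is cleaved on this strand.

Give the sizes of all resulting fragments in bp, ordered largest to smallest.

NdeI sites (CATATG) start at positions 64, 118, 151.
NdeI cuts after base 2 of each site, so after positions 65, 119, 152.
The MluI site (ACGCGT) starts at position 19.
MluI cuts after the first base of each site, so after position 19.
Combined cut positions: 19, 65, 119, 152.
Linear molecule, 4 cuts → 5 fragments:
  1–19 → 19 bp
  20–65 → 46 bp
  66–119 → 54 bp
  120–152 → 33 bp
  153–168 → 16 bp
Sorted largest to smallest: 54, 46, 33, 19, 16 bp.

54, 46, 33, 19, 16 bp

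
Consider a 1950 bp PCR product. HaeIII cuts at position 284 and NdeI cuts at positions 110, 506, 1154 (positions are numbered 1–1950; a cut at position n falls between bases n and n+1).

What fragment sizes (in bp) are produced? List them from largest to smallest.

Combined cut positions (sorted): 110, 284, 506, 1154.
Linear molecule, 4 cuts → 5 fragments:
  110 − 0 = 110 bp
  284 − 110 = 174 bp
  506 − 284 = 222 bp
  1154 − 506 = 648 bp
  1950 − 1154 = 796 bp
Sorted largest to smallest: 796, 648, 222, 174, 110 bp.

796, 648, 222, 174, 110 bp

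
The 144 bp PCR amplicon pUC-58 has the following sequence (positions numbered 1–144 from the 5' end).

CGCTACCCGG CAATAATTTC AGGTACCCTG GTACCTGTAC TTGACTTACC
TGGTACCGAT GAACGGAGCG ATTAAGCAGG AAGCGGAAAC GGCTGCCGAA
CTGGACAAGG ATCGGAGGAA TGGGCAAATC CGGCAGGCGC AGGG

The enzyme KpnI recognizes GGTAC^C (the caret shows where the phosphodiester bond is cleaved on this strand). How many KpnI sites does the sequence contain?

GGTACC occurs starting at positions 22, 30, 52.
KpnI cuts at 3 sites.

3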